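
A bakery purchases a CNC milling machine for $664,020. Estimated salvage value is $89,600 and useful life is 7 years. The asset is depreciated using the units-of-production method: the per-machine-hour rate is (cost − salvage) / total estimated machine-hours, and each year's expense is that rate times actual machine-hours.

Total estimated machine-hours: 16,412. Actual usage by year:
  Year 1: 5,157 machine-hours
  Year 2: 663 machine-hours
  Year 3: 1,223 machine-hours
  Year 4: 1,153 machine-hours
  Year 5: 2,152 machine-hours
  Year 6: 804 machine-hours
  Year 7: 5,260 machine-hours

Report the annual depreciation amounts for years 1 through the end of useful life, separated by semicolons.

Depreciable base = $664,020 − $89,600 = $574,420.
Rate = $574,420 / 16,412 machine-hours = $35 per machine-hour.
Year 1: 5,157 × $35 = $180,495. Book value $483,525.
Year 2: 663 × $35 = $23,205. Book value $460,320.
Year 3: 1,223 × $35 = $42,805. Book value $417,515.
Year 4: 1,153 × $35 = $40,355. Book value $377,160.
Year 5: 2,152 × $35 = $75,320. Book value $301,840.
Year 6: 804 × $35 = $28,140. Book value $273,700.
Year 7: 5,260 × $35 = $184,100. Book value $89,600.

$180,495; $23,205; $42,805; $40,355; $75,320; $28,140; $184,100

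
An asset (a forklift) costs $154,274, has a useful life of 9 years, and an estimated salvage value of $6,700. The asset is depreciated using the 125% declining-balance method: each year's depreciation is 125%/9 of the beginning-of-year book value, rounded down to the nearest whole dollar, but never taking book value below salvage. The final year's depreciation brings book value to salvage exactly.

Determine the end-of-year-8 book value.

Depreciable base = $154,274 − $6,700 = $147,574.
Year 1: ⌊$154,274 × 125%/9⌋ = $21,426. Book value $132,848.
Year 2: ⌊$132,848 × 125%/9⌋ = $18,451. Book value $114,397.
Year 3: ⌊$114,397 × 125%/9⌋ = $15,888. Book value $98,509.
Year 4: ⌊$98,509 × 125%/9⌋ = $13,681. Book value $84,828.
Year 5: ⌊$84,828 × 125%/9⌋ = $11,781. Book value $73,047.
Year 6: ⌊$73,047 × 125%/9⌋ = $10,145. Book value $62,902.
Year 7: ⌊$62,902 × 125%/9⌋ = $8,736. Book value $54,166.
Year 8: ⌊$54,166 × 125%/9⌋ = $7,523. Book value $46,643.

$46,643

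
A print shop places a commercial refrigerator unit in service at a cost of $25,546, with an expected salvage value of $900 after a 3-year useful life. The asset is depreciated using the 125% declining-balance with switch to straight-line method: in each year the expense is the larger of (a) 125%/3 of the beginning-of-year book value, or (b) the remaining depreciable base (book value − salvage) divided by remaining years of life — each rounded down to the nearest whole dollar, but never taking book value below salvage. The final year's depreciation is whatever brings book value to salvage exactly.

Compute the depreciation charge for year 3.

Depreciable base = $25,546 − $900 = $24,646.
Year 1: DB = ⌊$25,546 × 125%/3⌋ = $10,644; SL = ⌊$24,646/3⌋ = $8,215 → take DB $10,644. Book value $14,902.
Year 2: DB = ⌊$14,902 × 125%/3⌋ = $6,209; SL = ⌊$14,002/2⌋ = $7,001 → take SL $7,001. Book value $7,901.
Year 3 (final): $7,901 − $900 = $7,001. Book value $900.

$7,001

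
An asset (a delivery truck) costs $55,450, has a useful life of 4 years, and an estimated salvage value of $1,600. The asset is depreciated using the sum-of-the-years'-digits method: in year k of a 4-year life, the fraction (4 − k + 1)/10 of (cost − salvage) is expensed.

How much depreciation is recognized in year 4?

$5,385

Depreciable base = $55,450 − $1,600 = $53,850.
Sum of the years' digits = 4+3+2+1 = 10.
Year 1: $53,850 × 4/10 = $21,540. Book value $33,910.
Year 2: $53,850 × 3/10 = $16,155. Book value $17,755.
Year 3: $53,850 × 2/10 = $10,770. Book value $6,985.
Year 4: $53,850 × 1/10 = $5,385. Book value $1,600.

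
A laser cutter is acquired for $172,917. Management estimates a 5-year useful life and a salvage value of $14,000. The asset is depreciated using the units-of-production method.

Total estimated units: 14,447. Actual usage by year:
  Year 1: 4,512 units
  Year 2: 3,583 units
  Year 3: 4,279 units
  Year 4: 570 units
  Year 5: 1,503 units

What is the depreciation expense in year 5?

$16,533

Depreciable base = $172,917 − $14,000 = $158,917.
Rate = $158,917 / 14,447 units = $11 per unit.
Year 1: 4,512 × $11 = $49,632. Book value $123,285.
Year 2: 3,583 × $11 = $39,413. Book value $83,872.
Year 3: 4,279 × $11 = $47,069. Book value $36,803.
Year 4: 570 × $11 = $6,270. Book value $30,533.
Year 5: 1,503 × $11 = $16,533. Book value $14,000.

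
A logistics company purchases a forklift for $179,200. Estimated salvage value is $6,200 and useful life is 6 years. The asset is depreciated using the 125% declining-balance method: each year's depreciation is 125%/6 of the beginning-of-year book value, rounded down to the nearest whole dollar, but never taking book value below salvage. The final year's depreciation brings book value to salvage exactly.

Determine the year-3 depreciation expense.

Depreciable base = $179,200 − $6,200 = $173,000.
Year 1: ⌊$179,200 × 125%/6⌋ = $37,333. Book value $141,867.
Year 2: ⌊$141,867 × 125%/6⌋ = $29,555. Book value $112,312.
Year 3: ⌊$112,312 × 125%/6⌋ = $23,398. Book value $88,914.

$23,398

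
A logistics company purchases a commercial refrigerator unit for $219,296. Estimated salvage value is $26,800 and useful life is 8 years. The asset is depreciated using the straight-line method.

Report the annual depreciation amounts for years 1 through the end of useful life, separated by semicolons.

Depreciable base = $219,296 − $26,800 = $192,496.
Annual expense = $192,496 / 8 = $24,062.
End of year 1: book value $195,234.
End of year 2: book value $171,172.
End of year 3: book value $147,110.
End of year 4: book value $123,048.
End of year 5: book value $98,986.
End of year 6: book value $74,924.
End of year 7: book value $50,862.
End of year 8: book value $26,800.

$24,062; $24,062; $24,062; $24,062; $24,062; $24,062; $24,062; $24,062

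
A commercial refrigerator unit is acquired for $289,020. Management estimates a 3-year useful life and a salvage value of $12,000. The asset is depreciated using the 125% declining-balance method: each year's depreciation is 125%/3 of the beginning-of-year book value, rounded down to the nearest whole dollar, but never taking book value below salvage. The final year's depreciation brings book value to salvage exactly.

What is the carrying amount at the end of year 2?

$98,348

Depreciable base = $289,020 − $12,000 = $277,020.
Year 1: ⌊$289,020 × 125%/3⌋ = $120,425. Book value $168,595.
Year 2: ⌊$168,595 × 125%/3⌋ = $70,247. Book value $98,348.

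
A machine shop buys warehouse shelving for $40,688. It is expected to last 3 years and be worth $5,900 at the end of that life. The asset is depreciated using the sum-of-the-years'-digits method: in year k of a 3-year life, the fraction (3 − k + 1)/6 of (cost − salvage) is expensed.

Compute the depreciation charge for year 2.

Depreciable base = $40,688 − $5,900 = $34,788.
Sum of the years' digits = 3+2+1 = 6.
Year 1: $34,788 × 3/6 = $17,394. Book value $23,294.
Year 2: $34,788 × 2/6 = $11,596. Book value $11,698.

$11,596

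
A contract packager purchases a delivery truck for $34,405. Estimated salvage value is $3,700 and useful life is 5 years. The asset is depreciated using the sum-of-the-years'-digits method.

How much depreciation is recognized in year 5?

$2,047

Depreciable base = $34,405 − $3,700 = $30,705.
Sum of the years' digits = 5+4+3+2+1 = 15.
Year 1: $30,705 × 5/15 = $10,235. Book value $24,170.
Year 2: $30,705 × 4/15 = $8,188. Book value $15,982.
Year 3: $30,705 × 3/15 = $6,141. Book value $9,841.
Year 4: $30,705 × 2/15 = $4,094. Book value $5,747.
Year 5: $30,705 × 1/15 = $2,047. Book value $3,700.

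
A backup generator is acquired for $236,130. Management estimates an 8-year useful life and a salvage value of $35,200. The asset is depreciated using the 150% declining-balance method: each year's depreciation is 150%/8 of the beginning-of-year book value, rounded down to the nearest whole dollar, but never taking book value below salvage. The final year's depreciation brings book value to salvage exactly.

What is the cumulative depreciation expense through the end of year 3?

Depreciable base = $236,130 − $35,200 = $200,930.
Year 1: ⌊$236,130 × 150%/8⌋ = $44,274. Book value $191,856.
Year 2: ⌊$191,856 × 150%/8⌋ = $35,973. Book value $155,883.
Year 3: ⌊$155,883 × 150%/8⌋ = $29,228. Book value $126,655.
Accumulated through year 3 = $236,130 − $126,655 = $109,475.

$109,475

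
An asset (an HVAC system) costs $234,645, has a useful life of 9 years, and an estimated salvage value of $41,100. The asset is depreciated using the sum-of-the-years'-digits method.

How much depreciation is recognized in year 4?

$25,806

Depreciable base = $234,645 − $41,100 = $193,545.
Sum of the years' digits = 9+8+7+6+5+4+3+2+1 = 45.
Year 1: $193,545 × 9/45 = $38,709. Book value $195,936.
Year 2: $193,545 × 8/45 = $34,408. Book value $161,528.
Year 3: $193,545 × 7/45 = $30,107. Book value $131,421.
Year 4: $193,545 × 6/45 = $25,806. Book value $105,615.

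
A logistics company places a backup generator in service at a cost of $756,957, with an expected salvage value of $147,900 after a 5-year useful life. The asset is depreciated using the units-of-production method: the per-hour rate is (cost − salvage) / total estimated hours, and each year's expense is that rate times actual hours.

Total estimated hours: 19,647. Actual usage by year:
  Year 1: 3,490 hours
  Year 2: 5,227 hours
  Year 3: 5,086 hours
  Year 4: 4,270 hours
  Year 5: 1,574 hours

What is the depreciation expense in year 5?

Depreciable base = $756,957 − $147,900 = $609,057.
Rate = $609,057 / 19,647 hours = $31 per hour.
Year 1: 3,490 × $31 = $108,190. Book value $648,767.
Year 2: 5,227 × $31 = $162,037. Book value $486,730.
Year 3: 5,086 × $31 = $157,666. Book value $329,064.
Year 4: 4,270 × $31 = $132,370. Book value $196,694.
Year 5: 1,574 × $31 = $48,794. Book value $147,900.

$48,794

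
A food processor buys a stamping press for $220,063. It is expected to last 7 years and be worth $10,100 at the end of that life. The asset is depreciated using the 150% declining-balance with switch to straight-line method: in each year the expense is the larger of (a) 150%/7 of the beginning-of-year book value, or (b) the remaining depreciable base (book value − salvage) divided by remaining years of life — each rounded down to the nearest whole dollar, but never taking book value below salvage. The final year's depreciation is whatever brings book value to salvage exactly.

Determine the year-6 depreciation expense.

Depreciable base = $220,063 − $10,100 = $209,963.
Year 1: DB = ⌊$220,063 × 150%/7⌋ = $47,156; SL = ⌊$209,963/7⌋ = $29,994 → take DB $47,156. Book value $172,907.
Year 2: DB = ⌊$172,907 × 150%/7⌋ = $37,051; SL = ⌊$162,807/6⌋ = $27,134 → take DB $37,051. Book value $135,856.
Year 3: DB = ⌊$135,856 × 150%/7⌋ = $29,112; SL = ⌊$125,756/5⌋ = $25,151 → take DB $29,112. Book value $106,744.
Year 4: DB = ⌊$106,744 × 150%/7⌋ = $22,873; SL = ⌊$96,644/4⌋ = $24,161 → take SL $24,161. Book value $82,583.
Year 5: DB = ⌊$82,583 × 150%/7⌋ = $17,696; SL = ⌊$72,483/3⌋ = $24,161 → take SL $24,161. Book value $58,422.
Year 6: DB = ⌊$58,422 × 150%/7⌋ = $12,519; SL = ⌊$48,322/2⌋ = $24,161 → take SL $24,161. Book value $34,261.

$24,161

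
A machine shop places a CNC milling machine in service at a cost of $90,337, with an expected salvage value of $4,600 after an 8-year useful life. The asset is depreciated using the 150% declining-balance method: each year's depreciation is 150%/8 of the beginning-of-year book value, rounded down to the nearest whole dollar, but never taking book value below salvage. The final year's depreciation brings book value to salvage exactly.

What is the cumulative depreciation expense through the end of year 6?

$64,345

Depreciable base = $90,337 − $4,600 = $85,737.
Year 1: ⌊$90,337 × 150%/8⌋ = $16,938. Book value $73,399.
Year 2: ⌊$73,399 × 150%/8⌋ = $13,762. Book value $59,637.
Year 3: ⌊$59,637 × 150%/8⌋ = $11,181. Book value $48,456.
Year 4: ⌊$48,456 × 150%/8⌋ = $9,085. Book value $39,371.
Year 5: ⌊$39,371 × 150%/8⌋ = $7,382. Book value $31,989.
Year 6: ⌊$31,989 × 150%/8⌋ = $5,997. Book value $25,992.
Accumulated through year 6 = $90,337 − $25,992 = $64,345.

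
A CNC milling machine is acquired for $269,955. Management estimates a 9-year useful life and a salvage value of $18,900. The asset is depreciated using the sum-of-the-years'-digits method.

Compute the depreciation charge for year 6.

$22,316

Depreciable base = $269,955 − $18,900 = $251,055.
Sum of the years' digits = 9+8+7+6+5+4+3+2+1 = 45.
Year 1: $251,055 × 9/45 = $50,211. Book value $219,744.
Year 2: $251,055 × 8/45 = $44,632. Book value $175,112.
Year 3: $251,055 × 7/45 = $39,053. Book value $136,059.
Year 4: $251,055 × 6/45 = $33,474. Book value $102,585.
Year 5: $251,055 × 5/45 = $27,895. Book value $74,690.
Year 6: $251,055 × 4/45 = $22,316. Book value $52,374.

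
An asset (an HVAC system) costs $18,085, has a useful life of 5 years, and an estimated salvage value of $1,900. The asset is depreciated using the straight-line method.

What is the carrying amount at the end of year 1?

$14,848

Depreciable base = $18,085 − $1,900 = $16,185.
Annual expense = $16,185 / 5 = $3,237.
End of year 1: book value $14,848.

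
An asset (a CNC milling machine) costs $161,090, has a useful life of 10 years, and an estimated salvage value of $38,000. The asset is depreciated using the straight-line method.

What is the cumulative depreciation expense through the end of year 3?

$36,927

Depreciable base = $161,090 − $38,000 = $123,090.
Annual expense = $123,090 / 10 = $12,309.
End of year 1: book value $148,781.
End of year 2: book value $136,472.
End of year 3: book value $124,163.
Accumulated through year 3 = $161,090 − $124,163 = $36,927.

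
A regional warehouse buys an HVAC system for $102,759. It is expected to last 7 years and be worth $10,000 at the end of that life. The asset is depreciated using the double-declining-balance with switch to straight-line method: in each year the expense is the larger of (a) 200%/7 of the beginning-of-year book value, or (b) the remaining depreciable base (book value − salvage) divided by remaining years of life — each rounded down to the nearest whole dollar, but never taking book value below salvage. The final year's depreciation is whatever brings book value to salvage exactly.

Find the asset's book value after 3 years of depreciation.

$37,450

Depreciable base = $102,759 − $10,000 = $92,759.
Year 1: DB = ⌊$102,759 × 200%/7⌋ = $29,359; SL = ⌊$92,759/7⌋ = $13,251 → take DB $29,359. Book value $73,400.
Year 2: DB = ⌊$73,400 × 200%/7⌋ = $20,971; SL = ⌊$63,400/6⌋ = $10,566 → take DB $20,971. Book value $52,429.
Year 3: DB = ⌊$52,429 × 200%/7⌋ = $14,979; SL = ⌊$42,429/5⌋ = $8,485 → take DB $14,979. Book value $37,450.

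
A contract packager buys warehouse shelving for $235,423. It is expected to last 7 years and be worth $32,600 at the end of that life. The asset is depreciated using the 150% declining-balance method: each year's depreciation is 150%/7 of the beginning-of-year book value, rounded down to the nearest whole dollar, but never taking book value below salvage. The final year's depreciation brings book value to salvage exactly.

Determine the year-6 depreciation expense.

$15,106

Depreciable base = $235,423 − $32,600 = $202,823.
Year 1: ⌊$235,423 × 150%/7⌋ = $50,447. Book value $184,976.
Year 2: ⌊$184,976 × 150%/7⌋ = $39,637. Book value $145,339.
Year 3: ⌊$145,339 × 150%/7⌋ = $31,144. Book value $114,195.
Year 4: ⌊$114,195 × 150%/7⌋ = $24,470. Book value $89,725.
Year 5: ⌊$89,725 × 150%/7⌋ = $19,226. Book value $70,499.
Year 6: ⌊$70,499 × 150%/7⌋ = $15,106. Book value $55,393.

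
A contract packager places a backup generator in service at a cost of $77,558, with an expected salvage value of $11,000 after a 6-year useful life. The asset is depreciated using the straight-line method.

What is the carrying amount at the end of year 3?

Depreciable base = $77,558 − $11,000 = $66,558.
Annual expense = $66,558 / 6 = $11,093.
End of year 1: book value $66,465.
End of year 2: book value $55,372.
End of year 3: book value $44,279.

$44,279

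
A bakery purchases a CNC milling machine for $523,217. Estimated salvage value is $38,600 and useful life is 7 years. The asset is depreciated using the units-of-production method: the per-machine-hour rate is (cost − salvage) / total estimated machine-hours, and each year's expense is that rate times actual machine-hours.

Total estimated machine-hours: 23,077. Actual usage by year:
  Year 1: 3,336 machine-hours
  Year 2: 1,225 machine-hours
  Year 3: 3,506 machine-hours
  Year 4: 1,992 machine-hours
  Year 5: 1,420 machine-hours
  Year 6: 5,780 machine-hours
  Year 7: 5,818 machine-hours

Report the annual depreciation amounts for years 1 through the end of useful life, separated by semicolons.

$70,056; $25,725; $73,626; $41,832; $29,820; $121,380; $122,178

Depreciable base = $523,217 − $38,600 = $484,617.
Rate = $484,617 / 23,077 machine-hours = $21 per machine-hour.
Year 1: 3,336 × $21 = $70,056. Book value $453,161.
Year 2: 1,225 × $21 = $25,725. Book value $427,436.
Year 3: 3,506 × $21 = $73,626. Book value $353,810.
Year 4: 1,992 × $21 = $41,832. Book value $311,978.
Year 5: 1,420 × $21 = $29,820. Book value $282,158.
Year 6: 5,780 × $21 = $121,380. Book value $160,778.
Year 7: 5,818 × $21 = $122,178. Book value $38,600.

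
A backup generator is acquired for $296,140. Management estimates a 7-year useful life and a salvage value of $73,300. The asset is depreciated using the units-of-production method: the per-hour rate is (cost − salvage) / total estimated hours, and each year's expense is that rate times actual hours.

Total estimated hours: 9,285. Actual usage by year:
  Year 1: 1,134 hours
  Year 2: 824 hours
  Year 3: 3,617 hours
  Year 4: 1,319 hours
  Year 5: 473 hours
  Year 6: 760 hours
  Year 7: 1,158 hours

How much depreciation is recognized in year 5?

Depreciable base = $296,140 − $73,300 = $222,840.
Rate = $222,840 / 9,285 hours = $24 per hour.
Year 1: 1,134 × $24 = $27,216. Book value $268,924.
Year 2: 824 × $24 = $19,776. Book value $249,148.
Year 3: 3,617 × $24 = $86,808. Book value $162,340.
Year 4: 1,319 × $24 = $31,656. Book value $130,684.
Year 5: 473 × $24 = $11,352. Book value $119,332.

$11,352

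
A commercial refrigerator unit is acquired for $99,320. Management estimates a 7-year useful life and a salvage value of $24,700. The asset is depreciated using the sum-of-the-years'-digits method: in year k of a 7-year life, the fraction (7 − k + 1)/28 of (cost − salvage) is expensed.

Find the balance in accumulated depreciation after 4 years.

$58,630

Depreciable base = $99,320 − $24,700 = $74,620.
Sum of the years' digits = 7+6+5+4+3+2+1 = 28.
Year 1: $74,620 × 7/28 = $18,655. Book value $80,665.
Year 2: $74,620 × 6/28 = $15,990. Book value $64,675.
Year 3: $74,620 × 5/28 = $13,325. Book value $51,350.
Year 4: $74,620 × 4/28 = $10,660. Book value $40,690.
Accumulated through year 4 = $99,320 − $40,690 = $58,630.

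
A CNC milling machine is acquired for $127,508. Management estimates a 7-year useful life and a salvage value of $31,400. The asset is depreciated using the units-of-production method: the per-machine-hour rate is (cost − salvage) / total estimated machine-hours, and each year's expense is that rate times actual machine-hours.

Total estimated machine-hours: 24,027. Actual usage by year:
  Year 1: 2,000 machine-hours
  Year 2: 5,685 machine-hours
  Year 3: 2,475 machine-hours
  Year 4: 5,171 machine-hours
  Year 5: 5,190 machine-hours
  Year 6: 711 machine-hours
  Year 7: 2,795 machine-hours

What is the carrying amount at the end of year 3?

$86,868

Depreciable base = $127,508 − $31,400 = $96,108.
Rate = $96,108 / 24,027 machine-hours = $4 per machine-hour.
Year 1: 2,000 × $4 = $8,000. Book value $119,508.
Year 2: 5,685 × $4 = $22,740. Book value $96,768.
Year 3: 2,475 × $4 = $9,900. Book value $86,868.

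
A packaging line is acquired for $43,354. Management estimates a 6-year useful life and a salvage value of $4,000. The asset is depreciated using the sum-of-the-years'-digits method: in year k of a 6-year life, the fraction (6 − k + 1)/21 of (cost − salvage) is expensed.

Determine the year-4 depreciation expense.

Depreciable base = $43,354 − $4,000 = $39,354.
Sum of the years' digits = 6+5+4+3+2+1 = 21.
Year 1: $39,354 × 6/21 = $11,244. Book value $32,110.
Year 2: $39,354 × 5/21 = $9,370. Book value $22,740.
Year 3: $39,354 × 4/21 = $7,496. Book value $15,244.
Year 4: $39,354 × 3/21 = $5,622. Book value $9,622.

$5,622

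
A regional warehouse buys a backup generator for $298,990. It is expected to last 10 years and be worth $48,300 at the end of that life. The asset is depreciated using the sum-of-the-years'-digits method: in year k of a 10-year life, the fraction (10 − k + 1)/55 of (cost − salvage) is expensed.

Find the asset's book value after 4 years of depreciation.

Depreciable base = $298,990 − $48,300 = $250,690.
Sum of the years' digits = 10+9+8+7+6+5+4+3+2+1 = 55.
Year 1: $250,690 × 10/55 = $45,580. Book value $253,410.
Year 2: $250,690 × 9/55 = $41,022. Book value $212,388.
Year 3: $250,690 × 8/55 = $36,464. Book value $175,924.
Year 4: $250,690 × 7/55 = $31,906. Book value $144,018.

$144,018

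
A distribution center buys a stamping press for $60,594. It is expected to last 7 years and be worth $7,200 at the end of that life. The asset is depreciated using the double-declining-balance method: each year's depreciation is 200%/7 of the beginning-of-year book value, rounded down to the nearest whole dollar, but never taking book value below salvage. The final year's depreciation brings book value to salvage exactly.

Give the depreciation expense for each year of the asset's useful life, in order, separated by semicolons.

$17,312; $12,366; $8,833; $6,309; $4,506; $3,219; $849

Depreciable base = $60,594 − $7,200 = $53,394.
Year 1: ⌊$60,594 × 200%/7⌋ = $17,312. Book value $43,282.
Year 2: ⌊$43,282 × 200%/7⌋ = $12,366. Book value $30,916.
Year 3: ⌊$30,916 × 200%/7⌋ = $8,833. Book value $22,083.
Year 4: ⌊$22,083 × 200%/7⌋ = $6,309. Book value $15,774.
Year 5: ⌊$15,774 × 200%/7⌋ = $4,506. Book value $11,268.
Year 6: ⌊$11,268 × 200%/7⌋ = $3,219. Book value $8,049.
Year 7 (final): $8,049 − $7,200 = $849. Book value $7,200.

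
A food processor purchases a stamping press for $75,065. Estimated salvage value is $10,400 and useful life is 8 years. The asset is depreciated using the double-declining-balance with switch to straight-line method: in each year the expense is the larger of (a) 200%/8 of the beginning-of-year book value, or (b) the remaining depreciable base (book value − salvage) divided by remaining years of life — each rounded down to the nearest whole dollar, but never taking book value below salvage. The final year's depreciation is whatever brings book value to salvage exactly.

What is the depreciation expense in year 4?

$7,917

Depreciable base = $75,065 − $10,400 = $64,665.
Year 1: DB = ⌊$75,065 × 200%/8⌋ = $18,766; SL = ⌊$64,665/8⌋ = $8,083 → take DB $18,766. Book value $56,299.
Year 2: DB = ⌊$56,299 × 200%/8⌋ = $14,074; SL = ⌊$45,899/7⌋ = $6,557 → take DB $14,074. Book value $42,225.
Year 3: DB = ⌊$42,225 × 200%/8⌋ = $10,556; SL = ⌊$31,825/6⌋ = $5,304 → take DB $10,556. Book value $31,669.
Year 4: DB = ⌊$31,669 × 200%/8⌋ = $7,917; SL = ⌊$21,269/5⌋ = $4,253 → take DB $7,917. Book value $23,752.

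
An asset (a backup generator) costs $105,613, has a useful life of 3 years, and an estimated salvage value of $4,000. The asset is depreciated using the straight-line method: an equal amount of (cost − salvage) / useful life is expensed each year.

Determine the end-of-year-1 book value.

Depreciable base = $105,613 − $4,000 = $101,613.
Annual expense = $101,613 / 3 = $33,871.
End of year 1: book value $71,742.

$71,742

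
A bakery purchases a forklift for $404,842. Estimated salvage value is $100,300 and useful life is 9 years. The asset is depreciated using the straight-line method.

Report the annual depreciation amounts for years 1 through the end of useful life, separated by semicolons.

Depreciable base = $404,842 − $100,300 = $304,542.
Annual expense = $304,542 / 9 = $33,838.
End of year 1: book value $371,004.
End of year 2: book value $337,166.
End of year 3: book value $303,328.
End of year 4: book value $269,490.
End of year 5: book value $235,652.
End of year 6: book value $201,814.
End of year 7: book value $167,976.
End of year 8: book value $134,138.
End of year 9: book value $100,300.

$33,838; $33,838; $33,838; $33,838; $33,838; $33,838; $33,838; $33,838; $33,838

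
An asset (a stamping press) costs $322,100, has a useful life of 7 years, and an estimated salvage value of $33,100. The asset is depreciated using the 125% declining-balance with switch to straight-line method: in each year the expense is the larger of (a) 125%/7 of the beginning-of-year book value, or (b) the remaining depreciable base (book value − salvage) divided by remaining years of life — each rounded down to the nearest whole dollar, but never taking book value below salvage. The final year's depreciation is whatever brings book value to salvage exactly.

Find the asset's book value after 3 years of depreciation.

$178,527

Depreciable base = $322,100 − $33,100 = $289,000.
Year 1: DB = ⌊$322,100 × 125%/7⌋ = $57,517; SL = ⌊$289,000/7⌋ = $41,285 → take DB $57,517. Book value $264,583.
Year 2: DB = ⌊$264,583 × 125%/7⌋ = $47,246; SL = ⌊$231,483/6⌋ = $38,580 → take DB $47,246. Book value $217,337.
Year 3: DB = ⌊$217,337 × 125%/7⌋ = $38,810; SL = ⌊$184,237/5⌋ = $36,847 → take DB $38,810. Book value $178,527.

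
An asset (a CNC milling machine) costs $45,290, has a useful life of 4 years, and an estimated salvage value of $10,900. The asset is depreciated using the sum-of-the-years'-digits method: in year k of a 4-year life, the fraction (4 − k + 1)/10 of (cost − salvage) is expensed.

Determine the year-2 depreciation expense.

Depreciable base = $45,290 − $10,900 = $34,390.
Sum of the years' digits = 4+3+2+1 = 10.
Year 1: $34,390 × 4/10 = $13,756. Book value $31,534.
Year 2: $34,390 × 3/10 = $10,317. Book value $21,217.

$10,317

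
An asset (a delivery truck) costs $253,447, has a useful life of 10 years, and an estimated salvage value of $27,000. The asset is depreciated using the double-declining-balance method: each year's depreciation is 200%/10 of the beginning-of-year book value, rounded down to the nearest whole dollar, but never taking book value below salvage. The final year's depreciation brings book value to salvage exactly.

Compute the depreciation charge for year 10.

$7,019

Depreciable base = $253,447 − $27,000 = $226,447.
Year 1: ⌊$253,447 × 200%/10⌋ = $50,689. Book value $202,758.
Year 2: ⌊$202,758 × 200%/10⌋ = $40,551. Book value $162,207.
Year 3: ⌊$162,207 × 200%/10⌋ = $32,441. Book value $129,766.
Year 4: ⌊$129,766 × 200%/10⌋ = $25,953. Book value $103,813.
Year 5: ⌊$103,813 × 200%/10⌋ = $20,762. Book value $83,051.
Year 6: ⌊$83,051 × 200%/10⌋ = $16,610. Book value $66,441.
Year 7: ⌊$66,441 × 200%/10⌋ = $13,288. Book value $53,153.
Year 8: ⌊$53,153 × 200%/10⌋ = $10,630. Book value $42,523.
Year 9: ⌊$42,523 × 200%/10⌋ = $8,504. Book value $34,019.
Year 10 (final): $34,019 − $27,000 = $7,019. Book value $27,000.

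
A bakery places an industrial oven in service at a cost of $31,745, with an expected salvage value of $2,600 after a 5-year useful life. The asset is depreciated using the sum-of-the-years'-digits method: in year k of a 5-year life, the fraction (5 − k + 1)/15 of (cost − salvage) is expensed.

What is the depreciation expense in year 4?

$3,886

Depreciable base = $31,745 − $2,600 = $29,145.
Sum of the years' digits = 5+4+3+2+1 = 15.
Year 1: $29,145 × 5/15 = $9,715. Book value $22,030.
Year 2: $29,145 × 4/15 = $7,772. Book value $14,258.
Year 3: $29,145 × 3/15 = $5,829. Book value $8,429.
Year 4: $29,145 × 2/15 = $3,886. Book value $4,543.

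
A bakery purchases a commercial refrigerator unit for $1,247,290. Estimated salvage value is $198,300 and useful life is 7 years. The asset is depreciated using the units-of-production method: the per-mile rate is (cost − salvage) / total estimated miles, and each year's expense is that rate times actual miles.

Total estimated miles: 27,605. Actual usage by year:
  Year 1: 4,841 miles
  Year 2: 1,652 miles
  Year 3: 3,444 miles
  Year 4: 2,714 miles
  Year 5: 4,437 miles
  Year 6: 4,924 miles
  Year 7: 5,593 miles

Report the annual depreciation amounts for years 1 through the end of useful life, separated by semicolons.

$183,958; $62,776; $130,872; $103,132; $168,606; $187,112; $212,534

Depreciable base = $1,247,290 − $198,300 = $1,048,990.
Rate = $1,048,990 / 27,605 miles = $38 per mile.
Year 1: 4,841 × $38 = $183,958. Book value $1,063,332.
Year 2: 1,652 × $38 = $62,776. Book value $1,000,556.
Year 3: 3,444 × $38 = $130,872. Book value $869,684.
Year 4: 2,714 × $38 = $103,132. Book value $766,552.
Year 5: 4,437 × $38 = $168,606. Book value $597,946.
Year 6: 4,924 × $38 = $187,112. Book value $410,834.
Year 7: 5,593 × $38 = $212,534. Book value $198,300.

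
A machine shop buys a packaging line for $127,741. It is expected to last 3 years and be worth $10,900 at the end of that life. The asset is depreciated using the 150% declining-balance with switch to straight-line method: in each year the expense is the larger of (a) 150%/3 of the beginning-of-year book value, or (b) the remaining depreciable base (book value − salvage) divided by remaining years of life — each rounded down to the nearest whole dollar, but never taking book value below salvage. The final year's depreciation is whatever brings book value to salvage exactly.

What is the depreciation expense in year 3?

$21,036

Depreciable base = $127,741 − $10,900 = $116,841.
Year 1: DB = ⌊$127,741 × 150%/3⌋ = $63,870; SL = ⌊$116,841/3⌋ = $38,947 → take DB $63,870. Book value $63,871.
Year 2: DB = ⌊$63,871 × 150%/3⌋ = $31,935; SL = ⌊$52,971/2⌋ = $26,485 → take DB $31,935. Book value $31,936.
Year 3 (final): $31,936 − $10,900 = $21,036. Book value $10,900.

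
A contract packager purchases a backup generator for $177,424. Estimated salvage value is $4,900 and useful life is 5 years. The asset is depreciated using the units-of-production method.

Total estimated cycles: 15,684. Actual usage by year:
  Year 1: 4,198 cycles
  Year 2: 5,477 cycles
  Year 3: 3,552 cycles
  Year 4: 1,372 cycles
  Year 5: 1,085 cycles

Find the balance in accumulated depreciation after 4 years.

Depreciable base = $177,424 − $4,900 = $172,524.
Rate = $172,524 / 15,684 cycles = $11 per cycle.
Year 1: 4,198 × $11 = $46,178. Book value $131,246.
Year 2: 5,477 × $11 = $60,247. Book value $70,999.
Year 3: 3,552 × $11 = $39,072. Book value $31,927.
Year 4: 1,372 × $11 = $15,092. Book value $16,835.
Accumulated through year 4 = $177,424 − $16,835 = $160,589.

$160,589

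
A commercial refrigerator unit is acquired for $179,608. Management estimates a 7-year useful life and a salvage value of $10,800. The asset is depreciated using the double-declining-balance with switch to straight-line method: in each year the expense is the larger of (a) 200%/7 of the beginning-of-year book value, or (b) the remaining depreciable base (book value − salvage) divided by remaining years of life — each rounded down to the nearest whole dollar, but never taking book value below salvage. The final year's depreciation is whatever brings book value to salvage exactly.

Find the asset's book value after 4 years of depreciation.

Depreciable base = $179,608 − $10,800 = $168,808.
Year 1: DB = ⌊$179,608 × 200%/7⌋ = $51,316; SL = ⌊$168,808/7⌋ = $24,115 → take DB $51,316. Book value $128,292.
Year 2: DB = ⌊$128,292 × 200%/7⌋ = $36,654; SL = ⌊$117,492/6⌋ = $19,582 → take DB $36,654. Book value $91,638.
Year 3: DB = ⌊$91,638 × 200%/7⌋ = $26,182; SL = ⌊$80,838/5⌋ = $16,167 → take DB $26,182. Book value $65,456.
Year 4: DB = ⌊$65,456 × 200%/7⌋ = $18,701; SL = ⌊$54,656/4⌋ = $13,664 → take DB $18,701. Book value $46,755.

$46,755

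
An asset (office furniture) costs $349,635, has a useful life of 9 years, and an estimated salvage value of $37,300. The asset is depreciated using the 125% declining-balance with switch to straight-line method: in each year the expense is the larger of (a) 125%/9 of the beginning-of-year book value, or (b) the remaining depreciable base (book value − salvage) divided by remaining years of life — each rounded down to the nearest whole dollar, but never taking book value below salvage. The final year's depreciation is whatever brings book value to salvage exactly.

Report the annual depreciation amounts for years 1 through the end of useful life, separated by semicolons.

$48,560; $41,815; $36,008; $31,007; $30,989; $30,989; $30,989; $30,989; $30,989

Depreciable base = $349,635 − $37,300 = $312,335.
Year 1: DB = ⌊$349,635 × 125%/9⌋ = $48,560; SL = ⌊$312,335/9⌋ = $34,703 → take DB $48,560. Book value $301,075.
Year 2: DB = ⌊$301,075 × 125%/9⌋ = $41,815; SL = ⌊$263,775/8⌋ = $32,971 → take DB $41,815. Book value $259,260.
Year 3: DB = ⌊$259,260 × 125%/9⌋ = $36,008; SL = ⌊$221,960/7⌋ = $31,708 → take DB $36,008. Book value $223,252.
Year 4: DB = ⌊$223,252 × 125%/9⌋ = $31,007; SL = ⌊$185,952/6⌋ = $30,992 → take DB $31,007. Book value $192,245.
Year 5: DB = ⌊$192,245 × 125%/9⌋ = $26,700; SL = ⌊$154,945/5⌋ = $30,989 → take SL $30,989. Book value $161,256.
Year 6: DB = ⌊$161,256 × 125%/9⌋ = $22,396; SL = ⌊$123,956/4⌋ = $30,989 → take SL $30,989. Book value $130,267.
Year 7: DB = ⌊$130,267 × 125%/9⌋ = $18,092; SL = ⌊$92,967/3⌋ = $30,989 → take SL $30,989. Book value $99,278.
Year 8: DB = ⌊$99,278 × 125%/9⌋ = $13,788; SL = ⌊$61,978/2⌋ = $30,989 → take SL $30,989. Book value $68,289.
Year 9 (final): $68,289 − $37,300 = $30,989. Book value $37,300.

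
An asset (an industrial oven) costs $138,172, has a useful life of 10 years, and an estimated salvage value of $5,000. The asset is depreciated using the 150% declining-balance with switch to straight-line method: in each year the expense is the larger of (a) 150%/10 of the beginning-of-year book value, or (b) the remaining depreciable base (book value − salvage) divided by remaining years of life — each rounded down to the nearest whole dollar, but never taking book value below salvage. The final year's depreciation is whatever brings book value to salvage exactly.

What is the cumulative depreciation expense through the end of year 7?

Depreciable base = $138,172 − $5,000 = $133,172.
Year 1: DB = ⌊$138,172 × 150%/10⌋ = $20,725; SL = ⌊$133,172/10⌋ = $13,317 → take DB $20,725. Book value $117,447.
Year 2: DB = ⌊$117,447 × 150%/10⌋ = $17,617; SL = ⌊$112,447/9⌋ = $12,494 → take DB $17,617. Book value $99,830.
Year 3: DB = ⌊$99,830 × 150%/10⌋ = $14,974; SL = ⌊$94,830/8⌋ = $11,853 → take DB $14,974. Book value $84,856.
Year 4: DB = ⌊$84,856 × 150%/10⌋ = $12,728; SL = ⌊$79,856/7⌋ = $11,408 → take DB $12,728. Book value $72,128.
Year 5: DB = ⌊$72,128 × 150%/10⌋ = $10,819; SL = ⌊$67,128/6⌋ = $11,188 → take SL $11,188. Book value $60,940.
Year 6: DB = ⌊$60,940 × 150%/10⌋ = $9,141; SL = ⌊$55,940/5⌋ = $11,188 → take SL $11,188. Book value $49,752.
Year 7: DB = ⌊$49,752 × 150%/10⌋ = $7,462; SL = ⌊$44,752/4⌋ = $11,188 → take SL $11,188. Book value $38,564.
Accumulated through year 7 = $138,172 − $38,564 = $99,608.

$99,608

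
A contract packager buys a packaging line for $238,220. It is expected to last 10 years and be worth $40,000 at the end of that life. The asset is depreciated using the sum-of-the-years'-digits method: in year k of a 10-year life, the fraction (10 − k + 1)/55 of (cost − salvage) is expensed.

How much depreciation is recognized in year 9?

Depreciable base = $238,220 − $40,000 = $198,220.
Sum of the years' digits = 10+9+8+7+6+5+4+3+2+1 = 55.
Year 1: $198,220 × 10/55 = $36,040. Book value $202,180.
Year 2: $198,220 × 9/55 = $32,436. Book value $169,744.
Year 3: $198,220 × 8/55 = $28,832. Book value $140,912.
Year 4: $198,220 × 7/55 = $25,228. Book value $115,684.
Year 5: $198,220 × 6/55 = $21,624. Book value $94,060.
Year 6: $198,220 × 5/55 = $18,020. Book value $76,040.
Year 7: $198,220 × 4/55 = $14,416. Book value $61,624.
Year 8: $198,220 × 3/55 = $10,812. Book value $50,812.
Year 9: $198,220 × 2/55 = $7,208. Book value $43,604.

$7,208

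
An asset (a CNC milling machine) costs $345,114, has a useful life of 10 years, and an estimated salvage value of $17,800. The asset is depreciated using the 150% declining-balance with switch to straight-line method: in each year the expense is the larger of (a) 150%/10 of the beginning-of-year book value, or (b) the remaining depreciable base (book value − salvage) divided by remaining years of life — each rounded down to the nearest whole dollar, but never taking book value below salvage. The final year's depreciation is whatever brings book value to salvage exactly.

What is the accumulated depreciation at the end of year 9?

$300,255

Depreciable base = $345,114 − $17,800 = $327,314.
Year 1: DB = ⌊$345,114 × 150%/10⌋ = $51,767; SL = ⌊$327,314/10⌋ = $32,731 → take DB $51,767. Book value $293,347.
Year 2: DB = ⌊$293,347 × 150%/10⌋ = $44,002; SL = ⌊$275,547/9⌋ = $30,616 → take DB $44,002. Book value $249,345.
Year 3: DB = ⌊$249,345 × 150%/10⌋ = $37,401; SL = ⌊$231,545/8⌋ = $28,943 → take DB $37,401. Book value $211,944.
Year 4: DB = ⌊$211,944 × 150%/10⌋ = $31,791; SL = ⌊$194,144/7⌋ = $27,734 → take DB $31,791. Book value $180,153.
Year 5: DB = ⌊$180,153 × 150%/10⌋ = $27,022; SL = ⌊$162,353/6⌋ = $27,058 → take SL $27,058. Book value $153,095.
Year 6: DB = ⌊$153,095 × 150%/10⌋ = $22,964; SL = ⌊$135,295/5⌋ = $27,059 → take SL $27,059. Book value $126,036.
Year 7: DB = ⌊$126,036 × 150%/10⌋ = $18,905; SL = ⌊$108,236/4⌋ = $27,059 → take SL $27,059. Book value $98,977.
Year 8: DB = ⌊$98,977 × 150%/10⌋ = $14,846; SL = ⌊$81,177/3⌋ = $27,059 → take SL $27,059. Book value $71,918.
Year 9: DB = ⌊$71,918 × 150%/10⌋ = $10,787; SL = ⌊$54,118/2⌋ = $27,059 → take SL $27,059. Book value $44,859.
Accumulated through year 9 = $345,114 − $44,859 = $300,255.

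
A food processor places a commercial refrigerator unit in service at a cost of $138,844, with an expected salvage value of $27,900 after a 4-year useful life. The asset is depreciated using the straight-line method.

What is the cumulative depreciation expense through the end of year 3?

$83,208

Depreciable base = $138,844 − $27,900 = $110,944.
Annual expense = $110,944 / 4 = $27,736.
End of year 1: book value $111,108.
End of year 2: book value $83,372.
End of year 3: book value $55,636.
Accumulated through year 3 = $138,844 − $55,636 = $83,208.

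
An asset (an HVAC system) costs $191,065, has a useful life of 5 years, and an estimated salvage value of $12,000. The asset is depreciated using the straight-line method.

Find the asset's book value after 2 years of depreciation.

Depreciable base = $191,065 − $12,000 = $179,065.
Annual expense = $179,065 / 5 = $35,813.
End of year 1: book value $155,252.
End of year 2: book value $119,439.

$119,439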